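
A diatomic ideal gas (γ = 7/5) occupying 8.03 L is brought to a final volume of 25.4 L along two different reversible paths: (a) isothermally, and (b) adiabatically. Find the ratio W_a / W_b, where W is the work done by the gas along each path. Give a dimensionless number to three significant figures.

W_a / W_b ≈ 1.25

Path (a) isothermal: W = P₁V₁ ln(V₂/V₁) → W_a/(P₁V₁) = 1.152.
Path (b) adiabatic: W = P₁V₁(1 − (V₁/V₂)^(γ−1))/(γ−1) → W_b/(P₁V₁) = 0.9228.
W_a / W_b = 1.152 / 0.9228 = 1.248.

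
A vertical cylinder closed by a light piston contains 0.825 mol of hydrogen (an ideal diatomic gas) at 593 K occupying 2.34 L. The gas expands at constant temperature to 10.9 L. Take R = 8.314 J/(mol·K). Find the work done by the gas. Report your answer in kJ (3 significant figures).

Isothermal: W = nRT ln(V₂/V₁).
W = (0.825)(8.314)(593) × ln(10.9/2.34)
  = 4067 × 1.539
W_by_gas = 6258 J.

W ≈ 6.26 kJ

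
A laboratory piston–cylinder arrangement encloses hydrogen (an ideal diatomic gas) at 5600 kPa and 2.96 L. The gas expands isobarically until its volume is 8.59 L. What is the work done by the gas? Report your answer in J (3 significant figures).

Isobaric: W = P ΔV.
W = (5600 kPa)(8.59 − 2.96 L) = (5600)(5.63) = 31528 J.

W ≈ 31500 J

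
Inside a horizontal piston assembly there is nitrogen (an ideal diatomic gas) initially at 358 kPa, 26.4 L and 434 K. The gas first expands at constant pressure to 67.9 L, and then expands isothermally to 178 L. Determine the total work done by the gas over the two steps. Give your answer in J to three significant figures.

W_total ≈ 38300 J

Step 1 (isobaric): W = PΔV = (358 kPa)(67.9 − 26.4 L) = 14857 J.
After step 1: P = 358 kPa, V = 67.9 L, T = 1116 K.
Step 2 (isothermal): W = P₁V₁ ln(V₂/V₁) = (24308) ln(178/67.9) = 23427 J.
W_total = 14857 + 23427 = 38284 J.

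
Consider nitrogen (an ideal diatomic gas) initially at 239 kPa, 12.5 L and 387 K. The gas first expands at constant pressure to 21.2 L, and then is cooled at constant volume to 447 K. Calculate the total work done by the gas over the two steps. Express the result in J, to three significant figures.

Step 1 (isobaric): W = PΔV = (239 kPa)(21.2 − 12.5 L) = 2079 J.
Step 2 (isochoric): W = 0 (constant volume).
W_total = 2079 + 0 = 2079 J.

W_total ≈ 2080 J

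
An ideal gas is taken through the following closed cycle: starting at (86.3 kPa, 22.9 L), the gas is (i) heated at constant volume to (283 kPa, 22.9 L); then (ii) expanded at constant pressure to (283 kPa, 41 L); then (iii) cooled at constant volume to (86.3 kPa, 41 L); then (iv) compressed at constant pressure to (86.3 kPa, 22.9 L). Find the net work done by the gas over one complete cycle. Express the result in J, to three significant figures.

W_net ≈ 3560 J

Constant-volume legs do no work.
W(ii) = (283)(41 − 22.9) = 5122 J; W(iv) = (86.3)(22.9 − 41) = -1562 J.
W_net = 5122 − 1562 = 3560 J (the clockwise enclosed area).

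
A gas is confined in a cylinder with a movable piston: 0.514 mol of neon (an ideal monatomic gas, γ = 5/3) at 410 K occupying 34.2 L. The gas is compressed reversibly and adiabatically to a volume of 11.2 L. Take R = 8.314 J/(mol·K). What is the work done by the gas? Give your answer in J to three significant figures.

Adiabatic: TV^(γ−1) = const with γ = 5/3.
T₂ = T₁ (V₁/V₂)^(γ−1) = 410 × (34.2/11.2)^0.667 = 410 × 2.105 = 863 K.
W_by = nCᵥ(T₁ − T₂) = (0.514)(12.47)(410 − 863) = -2903 J.

W ≈ -2900 J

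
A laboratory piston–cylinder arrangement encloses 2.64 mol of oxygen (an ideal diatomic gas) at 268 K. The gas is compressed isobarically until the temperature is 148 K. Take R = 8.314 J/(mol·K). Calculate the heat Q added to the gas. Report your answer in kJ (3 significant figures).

Isobaric: W = nRΔT = (2.64)(8.314)(-120) = -2634 J.
ΔU = nCᵥΔT with Cᵥ = 5R/2: ΔU = (2.64)(20.79)(-120) = -6585 J.
Q = ΔU + W = -6585 − 2634 = -9219 J.

Q ≈ -9.22 kJ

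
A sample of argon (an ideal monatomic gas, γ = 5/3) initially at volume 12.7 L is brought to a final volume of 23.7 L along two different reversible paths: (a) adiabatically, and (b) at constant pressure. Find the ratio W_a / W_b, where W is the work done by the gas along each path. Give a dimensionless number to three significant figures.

W_a / W_b ≈ 0.589

Path (a) adiabatic: W = P₁V₁(1 − (V₁/V₂)^(γ−1))/(γ−1) → W_a/(P₁V₁) = 0.5104.
Path (b) isobaric: W = P₁(V₂ − V₁) → W_b/(P₁V₁) = 0.8661.
W_a / W_b = 0.5104 / 0.8661 = 0.5893.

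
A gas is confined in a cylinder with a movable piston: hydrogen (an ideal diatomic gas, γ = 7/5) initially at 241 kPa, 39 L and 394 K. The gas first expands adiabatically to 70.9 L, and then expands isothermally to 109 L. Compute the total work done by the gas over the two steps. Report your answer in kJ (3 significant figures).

Step 1 (adiabatic): W = (P₁V₁ − P₂V₂)/(γ−1) = (9399 − 7400)/0.4 = 4997 J.
After step 1: P = 104.4 kPa, V = 70.9 L, T = 310.2 K.
Step 2 (isothermal): W = P₁V₁ ln(V₂/V₁) = (7400) ln(109/70.9) = 3183 J.
W_total = 4997 + 3183 = 8179 J.

W_total ≈ 8.18 kJ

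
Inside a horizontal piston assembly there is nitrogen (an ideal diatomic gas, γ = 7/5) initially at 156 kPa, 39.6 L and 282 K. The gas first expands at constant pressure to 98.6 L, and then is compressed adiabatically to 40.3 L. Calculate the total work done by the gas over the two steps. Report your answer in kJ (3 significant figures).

W_total ≈ -7.34 kJ

Step 1 (isobaric): W = PΔV = (156 kPa)(98.6 − 39.6 L) = 9204 J.
After step 1: P = 156 kPa, V = 98.6 L, T = 702.2 K.
Step 2 (adiabatic): W = (P₁V₁ − P₂V₂)/(γ−1) = (15382 − 22000)/0.4 = -16547 J.
W_total = 9204 − 16547 = -7343 J.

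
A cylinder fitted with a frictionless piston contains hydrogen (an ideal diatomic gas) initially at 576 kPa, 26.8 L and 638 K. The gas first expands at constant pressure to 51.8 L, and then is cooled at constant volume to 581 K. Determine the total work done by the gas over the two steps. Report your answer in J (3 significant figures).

W_total ≈ 14400 J

Step 1 (isobaric): W = PΔV = (576 kPa)(51.8 − 26.8 L) = 14400 J.
Step 2 (isochoric): W = 0 (constant volume).
W_total = 14400 + 0 = 14400 J.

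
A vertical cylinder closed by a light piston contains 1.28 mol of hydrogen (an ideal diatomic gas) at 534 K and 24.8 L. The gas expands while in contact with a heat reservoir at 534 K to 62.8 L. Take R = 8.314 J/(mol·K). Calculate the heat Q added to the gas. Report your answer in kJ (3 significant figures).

Q ≈ 5.28 kJ

Isothermal ⇒ ΔU = 0, so Q = W = nRT ln(V₂/V₁).
Q = (1.28)(8.314)(534) ln(62.8/24.8) = 5683 × 0.9291 = 5280 J.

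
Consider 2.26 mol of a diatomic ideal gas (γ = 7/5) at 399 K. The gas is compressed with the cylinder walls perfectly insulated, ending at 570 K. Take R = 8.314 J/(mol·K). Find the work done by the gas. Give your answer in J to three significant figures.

W ≈ -8030 J

Adiabatic ⇒ Q = 0, so W_by = −ΔU = nCᵥ(T₁ − T₂).
Cᵥ = 5R/2 = 20.79 J/(mol·K).
W = (2.26)(20.79)(399 − 570) = -8033 J.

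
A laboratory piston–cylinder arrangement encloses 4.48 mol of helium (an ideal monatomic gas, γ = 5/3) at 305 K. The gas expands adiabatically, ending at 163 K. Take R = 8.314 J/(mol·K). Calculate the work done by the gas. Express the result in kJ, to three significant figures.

W ≈ 7.93 kJ

Adiabatic ⇒ Q = 0, so W_by = −ΔU = nCᵥ(T₁ − T₂).
Cᵥ = 3R/2 = 12.47 J/(mol·K).
W = (4.48)(12.47)(305 − 163) = 7934 J.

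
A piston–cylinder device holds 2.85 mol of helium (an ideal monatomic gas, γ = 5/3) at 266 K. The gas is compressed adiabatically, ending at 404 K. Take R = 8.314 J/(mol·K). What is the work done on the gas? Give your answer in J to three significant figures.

W ≈ 4900 J

Adiabatic ⇒ Q = 0, so W_by = −ΔU = nCᵥ(T₁ − T₂).
Cᵥ = 3R/2 = 12.47 J/(mol·K).
W = (2.85)(12.47)(266 − 404) = -4905 J.
Work on gas = −W_by = 4905 J.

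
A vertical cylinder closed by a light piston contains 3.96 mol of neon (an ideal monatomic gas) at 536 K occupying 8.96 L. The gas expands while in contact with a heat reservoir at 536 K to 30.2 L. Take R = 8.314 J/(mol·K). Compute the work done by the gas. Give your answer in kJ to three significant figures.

Isothermal: W = nRT ln(V₂/V₁).
W = (3.96)(8.314)(536) × ln(30.2/8.96)
  = 17647 × 1.215
W_by_gas = 21442 J.

W ≈ 21.4 kJ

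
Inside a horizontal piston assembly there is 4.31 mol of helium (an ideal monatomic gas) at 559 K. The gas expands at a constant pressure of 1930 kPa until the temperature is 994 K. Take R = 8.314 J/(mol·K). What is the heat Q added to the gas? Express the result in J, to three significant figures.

Q ≈ 39000 J

Isobaric: W = nRΔT = (4.31)(8.314)(435) = 15588 J.
ΔU = nCᵥΔT with Cᵥ = 3R/2: ΔU = (4.31)(12.47)(435) = 23381 J.
Q = ΔU + W = 23381 + 15588 = 38969 J.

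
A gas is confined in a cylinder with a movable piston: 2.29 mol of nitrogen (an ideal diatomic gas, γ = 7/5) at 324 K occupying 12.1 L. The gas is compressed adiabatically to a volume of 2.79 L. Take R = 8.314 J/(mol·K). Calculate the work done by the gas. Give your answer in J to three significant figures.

W ≈ -12300 J

Adiabatic: TV^(γ−1) = const with γ = 7/5.
T₂ = T₁ (V₁/V₂)^(γ−1) = 324 × (12.1/2.79)^0.4 = 324 × 1.798 = 582.7 K.
W_by = nCᵥ(T₁ − T₂) = (2.29)(20.79)(324 − 582.7) = -12312 J.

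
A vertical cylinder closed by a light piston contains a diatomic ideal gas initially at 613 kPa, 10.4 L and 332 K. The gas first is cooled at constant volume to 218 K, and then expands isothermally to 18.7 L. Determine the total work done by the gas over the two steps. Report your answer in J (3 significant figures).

W_total ≈ 2460 J

Step 1 (isochoric): W = 0 (constant volume).
After step 1: P = 402.5 kPa (V unchanged).
Step 2 (isothermal): W = P₁V₁ ln(V₂/V₁) = (4186) ln(18.7/10.4) = 2456 J.
W_total = 0 + 2456 = 2456 J.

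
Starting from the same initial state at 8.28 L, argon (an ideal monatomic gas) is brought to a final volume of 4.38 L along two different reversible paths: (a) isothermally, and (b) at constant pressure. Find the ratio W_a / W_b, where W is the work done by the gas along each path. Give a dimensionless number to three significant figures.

W_a / W_b ≈ 1.35

Path (a) isothermal: W = P₁V₁ ln(V₂/V₁) → W_a/(P₁V₁) = -0.6368.
Path (b) isobaric: W = P₁(V₂ − V₁) → W_b/(P₁V₁) = -0.471.
W_a / W_b = -0.6368 / -0.471 = 1.352.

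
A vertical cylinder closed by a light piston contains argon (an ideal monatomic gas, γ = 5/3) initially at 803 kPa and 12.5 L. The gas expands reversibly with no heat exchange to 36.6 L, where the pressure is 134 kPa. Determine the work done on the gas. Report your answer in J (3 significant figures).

Adiabatic: W = (P₁V₁ − P₂V₂)/(γ − 1) with γ = 5/3.
P₁V₁ = 10038 J, P₂V₂ = 4904 J.
W = (10038 − 4904) / 0.6667 = 7700 J.
Work on gas = −W_by = -7700 J.

W ≈ -7700 J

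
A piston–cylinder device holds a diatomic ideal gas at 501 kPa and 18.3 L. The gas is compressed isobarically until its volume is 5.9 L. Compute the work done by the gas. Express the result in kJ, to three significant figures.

Isobaric: W = P ΔV.
W = (501 kPa)(5.9 − 18.3 L) = (501)(-12.4) = -6212 J.

W ≈ -6.21 kJ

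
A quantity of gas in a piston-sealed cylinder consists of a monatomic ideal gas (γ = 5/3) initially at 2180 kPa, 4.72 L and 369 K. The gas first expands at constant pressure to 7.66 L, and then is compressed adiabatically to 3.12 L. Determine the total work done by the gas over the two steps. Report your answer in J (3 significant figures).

Step 1 (isobaric): W = PΔV = (2180 kPa)(7.66 − 4.72 L) = 6409 J.
After step 1: P = 2180 kPa, V = 7.66 L, T = 598.8 K.
Step 2 (adiabatic): W = (P₁V₁ − P₂V₂)/(γ−1) = (16699 − 30390)/0.667 = -20537 J.
W_total = 6409 − 20537 = -14128 J.

W_total ≈ -14100 J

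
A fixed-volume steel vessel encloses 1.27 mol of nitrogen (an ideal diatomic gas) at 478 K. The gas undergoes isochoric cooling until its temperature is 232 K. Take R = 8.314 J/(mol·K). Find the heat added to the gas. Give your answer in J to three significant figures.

Q ≈ -6490 J

Constant volume ⇒ W = 0, so Q = ΔU = nCᵥΔT with Cᵥ = 5R/2 = 20.79 J/(mol·K).
ΔU = (1.27)(20.79)(232 − 478) = -6494 J.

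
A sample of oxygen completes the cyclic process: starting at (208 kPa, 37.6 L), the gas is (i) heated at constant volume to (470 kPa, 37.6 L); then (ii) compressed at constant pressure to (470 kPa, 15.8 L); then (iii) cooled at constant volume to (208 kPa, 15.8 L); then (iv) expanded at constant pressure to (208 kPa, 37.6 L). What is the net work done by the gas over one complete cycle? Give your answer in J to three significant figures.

W_net ≈ -5710 J

Constant-volume legs do no work.
W(ii) = (470)(15.8 − 37.6) = -10246 J; W(iv) = (208)(37.6 − 15.8) = 4534 J.
W_net = -10246 + 4534 = -5712 J (the counter-clockwise enclosed area).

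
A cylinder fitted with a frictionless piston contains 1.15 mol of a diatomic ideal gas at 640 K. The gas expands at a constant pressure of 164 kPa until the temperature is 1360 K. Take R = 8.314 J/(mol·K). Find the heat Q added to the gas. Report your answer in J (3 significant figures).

Isobaric: W = nRΔT = (1.15)(8.314)(720) = 6884 J.
ΔU = nCᵥΔT with Cᵥ = 5R/2: ΔU = (1.15)(20.79)(720) = 17210 J.
Q = ΔU + W = 17210 + 6884 = 24094 J.

Q ≈ 24100 J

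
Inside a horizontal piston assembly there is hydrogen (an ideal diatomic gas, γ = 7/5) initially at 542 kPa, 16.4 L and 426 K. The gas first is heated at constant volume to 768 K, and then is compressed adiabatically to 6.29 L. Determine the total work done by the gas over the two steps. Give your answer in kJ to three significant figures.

Step 1 (isochoric): W = 0 (constant volume).
After step 1: P = 977.1 kPa (V unchanged).
Step 2 (adiabatic): W = (P₁V₁ − P₂V₂)/(γ−1) = (16025 − 23511)/0.4 = -18715 J.
W_total = 0 − 18715 = -18715 J.

W_total ≈ -18.7 kJ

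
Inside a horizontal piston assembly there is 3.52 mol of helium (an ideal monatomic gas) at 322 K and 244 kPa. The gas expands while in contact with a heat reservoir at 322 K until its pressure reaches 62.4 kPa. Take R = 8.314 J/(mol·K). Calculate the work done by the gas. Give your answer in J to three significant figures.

Isothermal process: W = nRT ln(V₂/V₁) = nRT ln(P₁/P₂).
W = (3.52)(8.314)(322) × ln(244/62.4)
  = 9423 × ln(3.91) = 9423 × 1.364
W_by_gas = 12850 J.

W ≈ 12800 J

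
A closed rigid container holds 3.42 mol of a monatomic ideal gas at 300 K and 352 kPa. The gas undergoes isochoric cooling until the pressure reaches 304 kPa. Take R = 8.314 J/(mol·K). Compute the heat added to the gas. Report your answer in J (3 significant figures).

Constant volume ⇒ W = 0, so Q = ΔU = nCᵥΔT with Cᵥ = 3R/2 = 12.47 J/(mol·K).
At constant V, T₂/T₁ = P₂/P₁ ⇒ ΔT = T₁(P₂/P₁ − 1) = 300·(304/352 − 1) = -40.91 K.
ΔU = (3.42)(12.47)(-40.91) = -1745 J.

Q ≈ -1740 J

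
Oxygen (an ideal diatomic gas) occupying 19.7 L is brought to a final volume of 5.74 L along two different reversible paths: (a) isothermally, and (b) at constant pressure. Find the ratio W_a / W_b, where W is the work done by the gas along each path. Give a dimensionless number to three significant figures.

Path (a) isothermal: W = P₁V₁ ln(V₂/V₁) → W_a/(P₁V₁) = -1.233.
Path (b) isobaric: W = P₁(V₂ − V₁) → W_b/(P₁V₁) = -0.7086.
W_a / W_b = -1.233 / -0.7086 = 1.74.

W_a / W_b ≈ 1.74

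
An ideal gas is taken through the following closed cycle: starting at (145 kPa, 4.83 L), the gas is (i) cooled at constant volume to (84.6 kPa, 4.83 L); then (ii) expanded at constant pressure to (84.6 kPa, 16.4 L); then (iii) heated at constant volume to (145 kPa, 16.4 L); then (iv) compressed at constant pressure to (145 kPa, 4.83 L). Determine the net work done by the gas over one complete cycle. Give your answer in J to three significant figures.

Constant-volume legs do no work.
W(ii) = (84.6)(16.4 − 4.83) = 978.8 J; W(iv) = (145)(4.83 − 16.4) = -1678 J.
W_net = 978.8 − 1678 = -698.8 J (the counter-clockwise enclosed area).

W_net ≈ -699 J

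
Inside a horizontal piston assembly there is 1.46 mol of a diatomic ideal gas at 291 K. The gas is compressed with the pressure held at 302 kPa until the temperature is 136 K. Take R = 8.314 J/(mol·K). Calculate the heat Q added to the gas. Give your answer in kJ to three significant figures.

Isobaric: W = nRΔT = (1.46)(8.314)(-155) = -1881 J.
ΔU = nCᵥΔT with Cᵥ = 5R/2: ΔU = (1.46)(20.79)(-155) = -4704 J.
Q = ΔU + W = -4704 − 1881 = -6585 J.

Q ≈ -6.59 kJ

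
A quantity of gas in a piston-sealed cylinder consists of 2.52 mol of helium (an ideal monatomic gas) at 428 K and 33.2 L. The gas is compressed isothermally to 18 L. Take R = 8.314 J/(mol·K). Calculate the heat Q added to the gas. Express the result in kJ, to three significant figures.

Isothermal ⇒ ΔU = 0, so Q = W = nRT ln(V₂/V₁).
Q = (2.52)(8.314)(428) ln(18/33.2) = 8967 × -0.6122 = -5489 J.

Q ≈ -5.49 kJ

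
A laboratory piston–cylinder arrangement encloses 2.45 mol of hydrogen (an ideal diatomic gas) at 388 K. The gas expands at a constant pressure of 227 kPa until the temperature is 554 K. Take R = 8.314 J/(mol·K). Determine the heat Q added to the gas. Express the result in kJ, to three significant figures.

Q ≈ 11.8 kJ

Isobaric: W = nRΔT = (2.45)(8.314)(166) = 3381 J.
ΔU = nCᵥΔT with Cᵥ = 5R/2: ΔU = (2.45)(20.79)(166) = 8453 J.
Q = ΔU + W = 8453 + 3381 = 11835 J.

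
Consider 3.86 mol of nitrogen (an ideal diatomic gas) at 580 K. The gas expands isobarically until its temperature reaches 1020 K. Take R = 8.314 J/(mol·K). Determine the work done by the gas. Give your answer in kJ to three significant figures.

W ≈ 14.1 kJ

Isobaric: W = P ΔV = nR ΔT.
W = (3.86)(8.314)(1020 − 580) = 14120 J.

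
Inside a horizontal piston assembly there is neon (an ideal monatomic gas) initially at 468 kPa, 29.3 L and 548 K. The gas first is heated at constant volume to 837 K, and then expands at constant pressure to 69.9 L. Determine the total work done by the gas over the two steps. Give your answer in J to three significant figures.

Step 1 (isochoric): W = 0 (constant volume).
After step 1: P = 714.8 kPa (V unchanged).
Step 2 (isobaric): W = PΔV = (714.8 kPa)(69.9 − 29.3 L) = 29021 J.
W_total = 0 + 29021 = 29021 J.

W_total ≈ 29000 J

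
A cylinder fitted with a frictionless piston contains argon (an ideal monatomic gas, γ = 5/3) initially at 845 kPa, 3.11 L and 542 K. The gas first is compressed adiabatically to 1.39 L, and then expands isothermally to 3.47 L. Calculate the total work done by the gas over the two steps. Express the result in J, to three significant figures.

W_total ≈ 1310 J

Step 1 (adiabatic): W = (P₁V₁ − P₂V₂)/(γ−1) = (2628 − 4496)/0.667 = -2801 J.
After step 1: P = 3234 kPa, V = 1.39 L, T = 927.2 K.
Step 2 (isothermal): W = P₁V₁ ln(V₂/V₁) = (4496) ln(3.47/1.39) = 4113 J.
W_total = -2801 + 4113 = 1311 J.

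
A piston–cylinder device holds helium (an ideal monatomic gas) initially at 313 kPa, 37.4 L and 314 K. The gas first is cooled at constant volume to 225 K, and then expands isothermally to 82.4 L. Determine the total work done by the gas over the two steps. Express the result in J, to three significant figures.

Step 1 (isochoric): W = 0 (constant volume).
After step 1: P = 224.3 kPa (V unchanged).
Step 2 (isothermal): W = P₁V₁ ln(V₂/V₁) = (8388) ln(82.4/37.4) = 6626 J.
W_total = 0 + 6626 = 6626 J.

W_total ≈ 6630 J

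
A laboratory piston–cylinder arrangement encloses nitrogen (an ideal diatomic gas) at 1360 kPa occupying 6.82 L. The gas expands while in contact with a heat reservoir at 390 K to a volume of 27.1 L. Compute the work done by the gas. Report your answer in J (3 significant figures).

Isothermal: W = nRT ln(V₂/V₁) = P₁V₁ ln(V₂/V₁).
P₁V₁ = (1360 kPa)(6.82 L) = 9275 J.
W = 9275 × ln(27.1/6.82) = 9275 × 1.38
W_by_gas = 12797 J.

W ≈ 12800 J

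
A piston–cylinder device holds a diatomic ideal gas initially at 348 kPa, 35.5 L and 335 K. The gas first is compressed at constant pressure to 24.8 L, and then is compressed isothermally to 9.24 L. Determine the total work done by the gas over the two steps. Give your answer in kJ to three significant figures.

W_total ≈ -12.2 kJ

Step 1 (isobaric): W = PΔV = (348 kPa)(24.8 − 35.5 L) = -3724 J.
After step 1: P = 348 kPa, V = 24.8 L, T = 234 K.
Step 2 (isothermal): W = P₁V₁ ln(V₂/V₁) = (8630) ln(9.24/24.8) = -8521 J.
W_total = -3724 − 8521 = -12244 J.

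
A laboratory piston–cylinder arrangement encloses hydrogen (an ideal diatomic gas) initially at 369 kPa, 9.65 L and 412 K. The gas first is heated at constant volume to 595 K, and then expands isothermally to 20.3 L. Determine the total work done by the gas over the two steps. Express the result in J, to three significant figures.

W_total ≈ 3820 J

Step 1 (isochoric): W = 0 (constant volume).
After step 1: P = 532.9 kPa (V unchanged).
Step 2 (isothermal): W = P₁V₁ ln(V₂/V₁) = (5142) ln(20.3/9.65) = 3824 J.
W_total = 0 + 3824 = 3824 J.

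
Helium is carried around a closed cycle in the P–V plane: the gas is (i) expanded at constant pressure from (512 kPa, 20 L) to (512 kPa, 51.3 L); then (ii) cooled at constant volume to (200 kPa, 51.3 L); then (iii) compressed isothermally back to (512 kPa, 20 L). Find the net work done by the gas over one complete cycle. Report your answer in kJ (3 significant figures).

W_net ≈ 6.36 kJ

Leg (i): W = PΔV = (512)(51.3 − 20) = 16026 J.
Leg (ii): W = 0.
Leg (iii): W = PᵢVᵢ ln(V_f/Vᵢ) = (10260) ln(20/51.3) = -9664 J.
W_net = 16026 − 9664 = 6361 J.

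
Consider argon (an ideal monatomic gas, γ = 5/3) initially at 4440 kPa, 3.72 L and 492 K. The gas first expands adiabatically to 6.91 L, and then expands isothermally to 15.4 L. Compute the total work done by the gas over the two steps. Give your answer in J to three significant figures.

Step 1 (adiabatic): W = (P₁V₁ − P₂V₂)/(γ−1) = (16517 − 10930)/0.667 = 8380 J.
After step 1: P = 1582 kPa, V = 6.91 L, T = 325.6 K.
Step 2 (isothermal): W = P₁V₁ ln(V₂/V₁) = (10930) ln(15.4/6.91) = 8760 J.
W_total = 8380 + 8760 = 17139 J.

W_total ≈ 17100 J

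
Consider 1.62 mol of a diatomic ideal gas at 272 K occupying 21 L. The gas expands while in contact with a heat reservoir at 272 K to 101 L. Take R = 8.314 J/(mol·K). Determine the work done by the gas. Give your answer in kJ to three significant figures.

W ≈ 5.75 kJ

Isothermal: W = nRT ln(V₂/V₁).
W = (1.62)(8.314)(272) × ln(101/21)
  = 3663 × 1.571
W_by_gas = 5754 J.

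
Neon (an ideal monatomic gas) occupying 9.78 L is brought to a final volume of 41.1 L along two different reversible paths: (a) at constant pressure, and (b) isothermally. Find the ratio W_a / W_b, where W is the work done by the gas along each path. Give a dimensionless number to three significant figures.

Path (a) isobaric: W = P₁(V₂ − V₁) → W_a/(P₁V₁) = 3.202.
Path (b) isothermal: W = P₁V₁ ln(V₂/V₁) → W_b/(P₁V₁) = 1.436.
W_a / W_b = 3.202 / 1.436 = 2.231.

W_a / W_b ≈ 2.23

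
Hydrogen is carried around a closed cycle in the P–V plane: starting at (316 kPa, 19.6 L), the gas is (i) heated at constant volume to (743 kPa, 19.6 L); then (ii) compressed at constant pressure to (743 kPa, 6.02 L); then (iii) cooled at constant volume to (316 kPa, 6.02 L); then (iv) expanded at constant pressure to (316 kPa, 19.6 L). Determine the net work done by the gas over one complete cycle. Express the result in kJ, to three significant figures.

W_net ≈ -5.80 kJ

Constant-volume legs do no work.
W(ii) = (743)(6.02 − 19.6) = -10090 J; W(iv) = (316)(19.6 − 6.02) = 4291 J.
W_net = -10090 + 4291 = -5799 J (the counter-clockwise enclosed area).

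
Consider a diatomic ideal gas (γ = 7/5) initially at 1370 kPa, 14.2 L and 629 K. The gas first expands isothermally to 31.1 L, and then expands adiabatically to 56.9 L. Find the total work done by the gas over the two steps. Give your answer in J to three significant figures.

Step 1 (isothermal): W = P₁V₁ ln(V₂/V₁) = (19454) ln(31.1/14.2) = 15251 J.
After step 1: P = 625.5 kPa, V = 31.1 L, T = 629 K.
Step 2 (adiabatic): W = (P₁V₁ − P₂V₂)/(γ−1) = (19454 − 15278)/0.4 = 10440 J.
W_total = 15251 + 10440 = 25691 J.

W_total ≈ 25700 J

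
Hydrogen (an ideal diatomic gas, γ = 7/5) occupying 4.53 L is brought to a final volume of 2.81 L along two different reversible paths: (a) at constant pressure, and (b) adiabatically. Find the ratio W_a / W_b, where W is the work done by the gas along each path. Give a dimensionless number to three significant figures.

Path (a) isobaric: W = P₁(V₂ − V₁) → W_a/(P₁V₁) = -0.3797.
Path (b) adiabatic: W = P₁V₁(1 − (V₁/V₂)^(γ−1))/(γ−1) → W_b/(P₁V₁) = -0.5262.
W_a / W_b = -0.3797 / -0.5262 = 0.7216.

W_a / W_b ≈ 0.722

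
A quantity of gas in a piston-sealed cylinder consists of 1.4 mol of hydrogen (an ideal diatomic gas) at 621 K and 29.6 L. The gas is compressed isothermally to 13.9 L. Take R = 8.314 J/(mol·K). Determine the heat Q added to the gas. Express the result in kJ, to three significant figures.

Isothermal ⇒ ΔU = 0, so Q = W = nRT ln(V₂/V₁).
Q = (1.4)(8.314)(621) ln(13.9/29.6) = 7228 × -0.7559 = -5464 J.

Q ≈ -5.46 kJ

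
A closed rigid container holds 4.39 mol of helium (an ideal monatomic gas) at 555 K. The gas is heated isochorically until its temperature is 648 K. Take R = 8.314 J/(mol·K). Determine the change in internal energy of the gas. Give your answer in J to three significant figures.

Constant volume ⇒ W = 0, so Q = ΔU = nCᵥΔT with Cᵥ = 3R/2 = 12.47 J/(mol·K).
ΔU = (4.39)(12.47)(648 − 555) = 5092 J.

ΔU ≈ 5090 J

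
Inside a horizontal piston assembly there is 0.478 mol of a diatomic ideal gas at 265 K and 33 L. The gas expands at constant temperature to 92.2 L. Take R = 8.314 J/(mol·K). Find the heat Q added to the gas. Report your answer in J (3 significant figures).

Isothermal ⇒ ΔU = 0, so Q = W = nRT ln(V₂/V₁).
Q = (0.478)(8.314)(265) ln(92.2/33) = 1053 × 1.027 = 1082 J.

Q ≈ 1080 J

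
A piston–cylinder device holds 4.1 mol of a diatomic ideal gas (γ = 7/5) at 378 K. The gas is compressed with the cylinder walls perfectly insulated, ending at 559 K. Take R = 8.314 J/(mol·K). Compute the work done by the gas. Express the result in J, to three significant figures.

Adiabatic ⇒ Q = 0, so W_by = −ΔU = nCᵥ(T₁ − T₂).
Cᵥ = 5R/2 = 20.79 J/(mol·K).
W = (4.1)(20.79)(378 − 559) = -15425 J.

W ≈ -15400 J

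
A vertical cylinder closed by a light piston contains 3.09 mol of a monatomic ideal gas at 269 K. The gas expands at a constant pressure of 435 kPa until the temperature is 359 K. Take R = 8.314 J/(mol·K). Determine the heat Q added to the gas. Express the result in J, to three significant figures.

Isobaric: W = nRΔT = (3.09)(8.314)(90) = 2312 J.
ΔU = nCᵥΔT with Cᵥ = 3R/2: ΔU = (3.09)(12.47)(90) = 3468 J.
Q = ΔU + W = 3468 + 2312 = 5780 J.

Q ≈ 5780 J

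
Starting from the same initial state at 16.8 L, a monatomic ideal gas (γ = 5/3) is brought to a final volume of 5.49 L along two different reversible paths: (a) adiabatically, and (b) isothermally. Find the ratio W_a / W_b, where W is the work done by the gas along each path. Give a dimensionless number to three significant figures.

W_a / W_b ≈ 1.49

Path (a) adiabatic: W = P₁V₁(1 − (V₁/V₂)^(γ−1))/(γ−1) → W_a/(P₁V₁) = -1.662.
Path (b) isothermal: W = P₁V₁ ln(V₂/V₁) → W_b/(P₁V₁) = -1.118.
W_a / W_b = -1.662 / -1.118 = 1.486.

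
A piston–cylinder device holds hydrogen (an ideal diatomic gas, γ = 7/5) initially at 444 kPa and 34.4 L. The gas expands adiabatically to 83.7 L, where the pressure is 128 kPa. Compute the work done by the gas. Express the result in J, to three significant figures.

Adiabatic: W = (P₁V₁ − P₂V₂)/(γ − 1) with γ = 7/5.
P₁V₁ = 15274 J, P₂V₂ = 10714 J.
W = (15274 − 10714) / 0.4 = 11400 J.

W ≈ 11400 J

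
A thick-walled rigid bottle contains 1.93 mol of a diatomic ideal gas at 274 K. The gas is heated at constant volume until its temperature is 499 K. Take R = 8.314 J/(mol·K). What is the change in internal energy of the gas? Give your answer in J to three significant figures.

Constant volume ⇒ W = 0, so Q = ΔU = nCᵥΔT with Cᵥ = 5R/2 = 20.79 J/(mol·K).
ΔU = (1.93)(20.79)(499 − 274) = 9026 J.

ΔU ≈ 9030 J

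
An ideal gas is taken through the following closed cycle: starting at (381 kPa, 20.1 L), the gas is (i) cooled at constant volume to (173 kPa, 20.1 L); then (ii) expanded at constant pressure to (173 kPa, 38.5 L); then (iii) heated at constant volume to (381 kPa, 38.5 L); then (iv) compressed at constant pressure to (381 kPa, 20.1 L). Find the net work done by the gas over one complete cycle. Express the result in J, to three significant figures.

Constant-volume legs do no work.
W(ii) = (173)(38.5 − 20.1) = 3183 J; W(iv) = (381)(20.1 − 38.5) = -7010 J.
W_net = 3183 − 7010 = -3827 J (the counter-clockwise enclosed area).

W_net ≈ -3830 J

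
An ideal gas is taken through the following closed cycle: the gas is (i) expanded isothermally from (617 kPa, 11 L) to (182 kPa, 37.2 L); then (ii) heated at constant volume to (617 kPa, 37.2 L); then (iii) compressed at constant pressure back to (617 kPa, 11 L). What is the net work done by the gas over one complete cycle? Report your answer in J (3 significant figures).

Leg (i): W = PᵢVᵢ ln(V_f/Vᵢ) = (6787) ln(37.2/11) = 8269 J.
Leg (ii): W = 0.
Leg (iii): W = PΔV = (617)(11 − 37.2) = -16165 J.
W_net = 8269 − 16165 = -7896 J.

W_net ≈ -7900 J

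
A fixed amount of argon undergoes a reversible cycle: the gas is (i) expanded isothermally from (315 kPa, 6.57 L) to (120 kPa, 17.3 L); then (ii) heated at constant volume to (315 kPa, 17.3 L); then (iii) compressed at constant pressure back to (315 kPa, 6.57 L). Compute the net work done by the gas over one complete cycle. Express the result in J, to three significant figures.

Leg (i): W = PᵢVᵢ ln(V_f/Vᵢ) = (2070) ln(17.3/6.57) = 2004 J.
Leg (ii): W = 0.
Leg (iii): W = PΔV = (315)(6.57 − 17.3) = -3380 J.
W_net = 2004 − 3380 = -1376 J.

W_net ≈ -1380 J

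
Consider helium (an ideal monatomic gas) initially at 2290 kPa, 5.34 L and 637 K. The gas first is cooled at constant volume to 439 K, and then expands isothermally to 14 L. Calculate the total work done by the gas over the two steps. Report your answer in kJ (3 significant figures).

Step 1 (isochoric): W = 0 (constant volume).
After step 1: P = 1578 kPa (V unchanged).
Step 2 (isothermal): W = P₁V₁ ln(V₂/V₁) = (8428) ln(14/5.34) = 8123 J.
W_total = 0 + 8123 = 8123 J.

W_total ≈ 8.12 kJ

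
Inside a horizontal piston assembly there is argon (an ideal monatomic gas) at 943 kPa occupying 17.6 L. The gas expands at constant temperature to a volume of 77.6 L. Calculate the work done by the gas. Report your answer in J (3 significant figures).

W ≈ 24600 J

Isothermal: W = nRT ln(V₂/V₁) = P₁V₁ ln(V₂/V₁).
P₁V₁ = (943 kPa)(17.6 L) = 16597 J.
W = 16597 × ln(77.6/17.6) = 16597 × 1.484
W_by_gas = 24624 J.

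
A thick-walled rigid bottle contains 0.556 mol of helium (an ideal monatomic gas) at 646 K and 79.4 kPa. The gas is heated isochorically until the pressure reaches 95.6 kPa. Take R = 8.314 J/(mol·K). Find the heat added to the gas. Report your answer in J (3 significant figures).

Constant volume ⇒ W = 0, so Q = ΔU = nCᵥΔT with Cᵥ = 3R/2 = 12.47 J/(mol·K).
At constant V, T₂/T₁ = P₂/P₁ ⇒ ΔT = T₁(P₂/P₁ − 1) = 646·(95.6/79.4 − 1) = 131.8 K.
ΔU = (0.556)(12.47)(131.8) = 913.9 J.

Q ≈ 914 J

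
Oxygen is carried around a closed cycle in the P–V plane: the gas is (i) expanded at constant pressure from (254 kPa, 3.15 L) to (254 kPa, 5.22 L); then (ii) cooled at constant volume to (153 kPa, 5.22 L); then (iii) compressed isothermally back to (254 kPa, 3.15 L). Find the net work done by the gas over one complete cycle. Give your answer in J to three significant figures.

W_net ≈ 122 J

Leg (i): W = PΔV = (254)(5.22 − 3.15) = 525.8 J.
Leg (ii): W = 0.
Leg (iii): W = PᵢVᵢ ln(V_f/Vᵢ) = (798.7) ln(3.15/5.22) = -403.4 J.
W_net = 525.8 − 403.4 = 122.4 J.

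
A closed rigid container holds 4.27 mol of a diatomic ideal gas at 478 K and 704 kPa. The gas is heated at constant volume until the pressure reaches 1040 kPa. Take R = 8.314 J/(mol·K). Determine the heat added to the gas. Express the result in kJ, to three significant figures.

Constant volume ⇒ W = 0, so Q = ΔU = nCᵥΔT with Cᵥ = 5R/2 = 20.79 J/(mol·K).
At constant V, T₂/T₁ = P₂/P₁ ⇒ ΔT = T₁(P₂/P₁ − 1) = 478·(1040/704 − 1) = 228.1 K.
ΔU = (4.27)(20.79)(228.1) = 20248 J.

Q ≈ 20.2 kJ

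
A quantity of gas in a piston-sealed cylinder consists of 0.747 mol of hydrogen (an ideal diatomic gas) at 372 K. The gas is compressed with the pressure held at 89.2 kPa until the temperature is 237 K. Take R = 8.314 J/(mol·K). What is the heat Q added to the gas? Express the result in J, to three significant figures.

Q ≈ -2930 J

Isobaric: W = nRΔT = (0.747)(8.314)(-135) = -838.4 J.
ΔU = nCᵥΔT with Cᵥ = 5R/2: ΔU = (0.747)(20.79)(-135) = -2096 J.
Q = ΔU + W = -2096 − 838.4 = -2934 J.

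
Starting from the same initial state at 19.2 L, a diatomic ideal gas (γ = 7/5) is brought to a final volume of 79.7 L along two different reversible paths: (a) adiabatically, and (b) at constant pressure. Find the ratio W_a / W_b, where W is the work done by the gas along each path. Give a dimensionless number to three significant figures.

Path (a) adiabatic: W = P₁V₁(1 − (V₁/V₂)^(γ−1))/(γ−1) → W_a/(P₁V₁) = 1.085.
Path (b) isobaric: W = P₁(V₂ − V₁) → W_b/(P₁V₁) = 3.151.
W_a / W_b = 1.085 / 3.151 = 0.3444.

W_a / W_b ≈ 0.344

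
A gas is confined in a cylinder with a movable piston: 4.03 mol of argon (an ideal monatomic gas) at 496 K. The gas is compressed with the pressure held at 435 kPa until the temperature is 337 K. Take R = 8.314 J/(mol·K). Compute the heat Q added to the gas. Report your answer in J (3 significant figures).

Q ≈ -13300 J

Isobaric: W = nRΔT = (4.03)(8.314)(-159) = -5327 J.
ΔU = nCᵥΔT with Cᵥ = 3R/2: ΔU = (4.03)(12.47)(-159) = -7991 J.
Q = ΔU + W = -7991 − 5327 = -13318 J.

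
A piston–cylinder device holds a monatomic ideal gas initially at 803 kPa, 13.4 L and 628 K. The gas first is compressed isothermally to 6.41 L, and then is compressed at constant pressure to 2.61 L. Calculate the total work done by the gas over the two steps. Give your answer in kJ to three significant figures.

Step 1 (isothermal): W = P₁V₁ ln(V₂/V₁) = (10760) ln(6.41/13.4) = -7935 J.
After step 1: P = 1679 kPa, V = 6.41 L, T = 628 K.
Step 2 (isobaric): W = PΔV = (1679 kPa)(2.61 − 6.41 L) = -6379 J.
W_total = -7935 − 6379 = -14313 J.

W_total ≈ -14.3 kJ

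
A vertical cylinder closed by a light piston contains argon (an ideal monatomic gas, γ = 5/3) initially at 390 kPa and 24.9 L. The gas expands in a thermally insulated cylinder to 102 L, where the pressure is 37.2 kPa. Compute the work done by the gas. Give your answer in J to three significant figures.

Adiabatic: W = (P₁V₁ − P₂V₂)/(γ − 1) with γ = 5/3.
P₁V₁ = 9711 J, P₂V₂ = 3794 J.
W = (9711 − 3794) / 0.6667 = 8875 J.

W ≈ 8870 J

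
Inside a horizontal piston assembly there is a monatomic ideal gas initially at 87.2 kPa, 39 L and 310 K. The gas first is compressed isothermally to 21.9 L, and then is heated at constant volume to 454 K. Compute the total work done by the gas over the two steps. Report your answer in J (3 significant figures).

W_total ≈ -1960 J

Step 1 (isothermal): W = P₁V₁ ln(V₂/V₁) = (3401) ln(21.9/39) = -1963 J.
Step 2 (isochoric): W = 0 (constant volume).
W_total = -1963 + 0 = -1963 J.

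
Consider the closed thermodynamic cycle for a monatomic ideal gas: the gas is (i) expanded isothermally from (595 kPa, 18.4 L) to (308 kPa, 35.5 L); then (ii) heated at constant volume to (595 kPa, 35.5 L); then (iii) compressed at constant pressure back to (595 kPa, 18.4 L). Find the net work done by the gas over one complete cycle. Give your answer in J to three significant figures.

Leg (i): W = PᵢVᵢ ln(V_f/Vᵢ) = (10948) ln(35.5/18.4) = 7195 J.
Leg (ii): W = 0.
Leg (iii): W = PΔV = (595)(18.4 − 35.5) = -10174 J.
W_net = 7195 − 10174 = -2980 J.

W_net ≈ -2980 J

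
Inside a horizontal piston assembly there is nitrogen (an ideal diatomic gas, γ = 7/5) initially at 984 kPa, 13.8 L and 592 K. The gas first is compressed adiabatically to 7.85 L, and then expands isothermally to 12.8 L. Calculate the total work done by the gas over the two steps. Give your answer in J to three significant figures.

W_total ≈ -274 J

Step 1 (adiabatic): W = (P₁V₁ − P₂V₂)/(γ−1) = (13579 − 17017)/0.4 = -8594 J.
After step 1: P = 2168 kPa, V = 7.85 L, T = 741.9 K.
Step 2 (isothermal): W = P₁V₁ ln(V₂/V₁) = (17017) ln(12.8/7.85) = 8320 J.
W_total = -8594 + 8320 = -274 J.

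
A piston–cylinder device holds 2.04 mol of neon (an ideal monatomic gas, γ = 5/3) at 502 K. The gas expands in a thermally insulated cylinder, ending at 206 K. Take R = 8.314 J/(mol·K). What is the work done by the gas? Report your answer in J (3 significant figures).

Adiabatic ⇒ Q = 0, so W_by = −ΔU = nCᵥ(T₁ − T₂).
Cᵥ = 3R/2 = 12.47 J/(mol·K).
W = (2.04)(12.47)(502 − 206) = 7530 J.

W ≈ 7530 J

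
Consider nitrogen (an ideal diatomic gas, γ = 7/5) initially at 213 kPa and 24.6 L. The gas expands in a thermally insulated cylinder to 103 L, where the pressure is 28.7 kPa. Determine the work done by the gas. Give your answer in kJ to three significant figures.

Adiabatic: W = (P₁V₁ − P₂V₂)/(γ − 1) with γ = 7/5.
P₁V₁ = 5240 J, P₂V₂ = 2956 J.
W = (5240 − 2956) / 0.4 = 5709 J.

W ≈ 5.71 kJ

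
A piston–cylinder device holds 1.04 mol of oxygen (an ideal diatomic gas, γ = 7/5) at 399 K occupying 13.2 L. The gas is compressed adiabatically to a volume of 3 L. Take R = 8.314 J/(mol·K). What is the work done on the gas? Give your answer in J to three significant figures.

Adiabatic: TV^(γ−1) = const with γ = 7/5.
T₂ = T₁ (V₁/V₂)^(γ−1) = 399 × (13.2/3)^0.4 = 399 × 1.809 = 721.7 K.
W_by = nCᵥ(T₁ − T₂) = (1.04)(20.79)(399 − 721.7) = -6976 J.
Work on gas = −W_by = 6976 J.

W ≈ 6980 J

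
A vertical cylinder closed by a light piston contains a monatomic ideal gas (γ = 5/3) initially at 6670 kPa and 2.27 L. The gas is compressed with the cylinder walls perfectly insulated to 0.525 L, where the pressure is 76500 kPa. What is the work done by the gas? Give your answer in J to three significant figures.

W ≈ -37500 J

Adiabatic: W = (P₁V₁ − P₂V₂)/(γ − 1) with γ = 5/3.
P₁V₁ = 15141 J, P₂V₂ = 40162 J.
W = (15141 − 40162) / 0.6667 = -37532 J.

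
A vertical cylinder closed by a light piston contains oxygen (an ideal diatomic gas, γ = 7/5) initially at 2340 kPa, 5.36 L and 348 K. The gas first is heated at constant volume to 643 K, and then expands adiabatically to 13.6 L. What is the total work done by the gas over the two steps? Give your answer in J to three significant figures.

W_total ≈ 18000 J

Step 1 (isochoric): W = 0 (constant volume).
After step 1: P = 4324 kPa (V unchanged).
Step 2 (adiabatic): W = (P₁V₁ − P₂V₂)/(γ−1) = (23175 − 15968)/0.4 = 18015 J.
W_total = 0 + 18015 = 18015 J.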